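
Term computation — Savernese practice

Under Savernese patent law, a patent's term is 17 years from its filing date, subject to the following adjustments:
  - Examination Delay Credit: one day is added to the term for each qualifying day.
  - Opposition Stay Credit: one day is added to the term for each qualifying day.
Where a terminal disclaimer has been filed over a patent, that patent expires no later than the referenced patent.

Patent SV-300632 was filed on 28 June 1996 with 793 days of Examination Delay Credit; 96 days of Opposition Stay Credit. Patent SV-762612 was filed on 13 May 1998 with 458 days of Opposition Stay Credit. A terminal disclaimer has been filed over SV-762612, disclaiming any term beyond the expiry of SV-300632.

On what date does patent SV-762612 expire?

Natural term of SV-762612:
  Base: filing + 17 years → 13 May 2015.
  Opposition Stay Credit: +458 days → 13 August 2016.
Expiry of referenced patent SV-300632:
  Base: filing + 17 years → 28 June 2013.
  Examination Delay Credit: +793 days → 30 August 2015.
  Opposition Stay Credit: +96 days → 4 December 2015.
Terminal disclaimer: SV-762612 expires on the earlier of 13 August 2016 and 4 December 2015.

2015-12-04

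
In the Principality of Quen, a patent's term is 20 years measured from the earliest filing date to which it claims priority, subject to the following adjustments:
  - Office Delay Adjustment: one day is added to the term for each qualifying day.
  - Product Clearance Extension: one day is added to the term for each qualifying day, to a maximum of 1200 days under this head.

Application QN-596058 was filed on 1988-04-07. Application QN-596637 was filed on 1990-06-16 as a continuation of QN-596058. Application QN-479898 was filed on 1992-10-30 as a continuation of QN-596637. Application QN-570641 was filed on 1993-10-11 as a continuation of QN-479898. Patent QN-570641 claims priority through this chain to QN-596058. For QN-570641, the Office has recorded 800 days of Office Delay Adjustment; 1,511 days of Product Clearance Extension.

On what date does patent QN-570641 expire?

September 28, 2013

Earliest priority filing: 7 April 1988.
Base term: 7 April 1988 + 20 years → 7 April 2008.
Office Delay Adjustment: +800 days → 16 June 2010.
Product Clearance Extension: 1511 days claimed exceeds the 1200-day cap, so +1200 days → 28 September 2013.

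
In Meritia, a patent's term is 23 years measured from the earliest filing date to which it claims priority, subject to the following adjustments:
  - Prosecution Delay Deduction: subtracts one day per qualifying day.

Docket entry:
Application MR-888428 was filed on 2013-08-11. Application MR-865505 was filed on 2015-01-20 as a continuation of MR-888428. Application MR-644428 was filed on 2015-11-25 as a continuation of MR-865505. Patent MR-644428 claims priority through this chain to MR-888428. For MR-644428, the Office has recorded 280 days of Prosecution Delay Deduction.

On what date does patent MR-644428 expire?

Earliest priority filing: 11 August 2013.
Base term: 11 August 2013 + 23 years → 11 August 2036.
Prosecution Delay Deduction: −280 days → 5 November 2035.

November 5, 2035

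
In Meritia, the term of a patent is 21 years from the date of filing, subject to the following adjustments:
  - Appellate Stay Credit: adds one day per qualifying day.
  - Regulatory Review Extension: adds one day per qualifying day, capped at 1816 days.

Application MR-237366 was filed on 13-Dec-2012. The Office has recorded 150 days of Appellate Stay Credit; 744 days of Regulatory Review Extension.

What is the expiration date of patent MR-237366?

May 25, 2036

Base term: filing date + 21 years → 13 December 2033.
Appellate Stay Credit: +150 days → 12 May 2034.
Regulatory Review Extension: 744 days (within the 1816-day cap) → +744 days → 25 May 2036.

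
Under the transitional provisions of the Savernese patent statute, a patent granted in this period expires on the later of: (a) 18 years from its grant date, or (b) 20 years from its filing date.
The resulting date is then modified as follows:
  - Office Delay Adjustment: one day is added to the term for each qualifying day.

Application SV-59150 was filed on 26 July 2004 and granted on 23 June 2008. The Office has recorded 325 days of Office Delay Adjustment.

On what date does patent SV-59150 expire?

(a) grant + 18 years → 23 June 2026.
(b) filing + 20 years → 26 July 2024.
Later of the two: 23 June 2026.
Office Delay Adjustment: +325 days → 14 May 2027.

May 14, 2027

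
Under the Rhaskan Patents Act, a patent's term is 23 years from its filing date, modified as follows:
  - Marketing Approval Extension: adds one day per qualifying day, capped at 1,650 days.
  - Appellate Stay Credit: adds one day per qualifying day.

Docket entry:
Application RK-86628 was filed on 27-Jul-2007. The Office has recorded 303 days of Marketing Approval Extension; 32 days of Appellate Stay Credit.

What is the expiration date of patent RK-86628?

Base term: filing date + 23 years → 27 July 2030.
Marketing Approval Extension: 303 days (within the 1650-day cap) → +303 days → 26 May 2031.
Appellate Stay Credit: +32 days → 27 June 2031.

2031-06-27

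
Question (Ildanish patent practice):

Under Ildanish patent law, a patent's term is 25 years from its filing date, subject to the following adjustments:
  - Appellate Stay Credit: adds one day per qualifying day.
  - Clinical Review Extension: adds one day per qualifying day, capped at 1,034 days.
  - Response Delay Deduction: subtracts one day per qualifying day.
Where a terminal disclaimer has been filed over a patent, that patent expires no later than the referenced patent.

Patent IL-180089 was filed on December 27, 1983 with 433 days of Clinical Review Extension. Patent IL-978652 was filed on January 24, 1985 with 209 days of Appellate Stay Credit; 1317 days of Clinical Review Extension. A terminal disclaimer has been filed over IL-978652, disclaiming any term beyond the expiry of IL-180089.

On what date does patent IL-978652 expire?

Natural term of IL-978652:
  Base: filing + 25 years → 24 January 2010.
  Appellate Stay Credit: +209 days → 21 August 2010.
  Clinical Review Extension: 1317 days claimed exceeds the 1034-day cap, so +1034 days → 20 June 2013.
Expiry of referenced patent IL-180089:
  Base: filing + 25 years → 27 December 2008.
  Clinical Review Extension: 433 days (within the 1034-day cap) → +433 days → 5 March 2010.
Terminal disclaimer: IL-978652 expires on the earlier of 20 June 2013 and 5 March 2010.

March 5, 2010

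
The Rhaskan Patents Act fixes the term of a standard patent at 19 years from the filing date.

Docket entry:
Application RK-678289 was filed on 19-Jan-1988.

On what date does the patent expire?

January 19, 2007

Filing date + 19 years → 19 January 2007.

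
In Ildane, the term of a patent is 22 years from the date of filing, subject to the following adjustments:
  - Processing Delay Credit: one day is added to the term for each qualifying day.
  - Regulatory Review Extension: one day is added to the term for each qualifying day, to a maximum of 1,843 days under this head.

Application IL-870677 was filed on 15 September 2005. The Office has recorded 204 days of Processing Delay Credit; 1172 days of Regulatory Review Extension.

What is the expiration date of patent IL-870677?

June 22, 2031

Base term: filing date + 22 years → 15 September 2027.
Processing Delay Credit: +204 days → 6 April 2028.
Regulatory Review Extension: 1172 days (within the 1843-day cap) → +1172 days → 22 June 2031.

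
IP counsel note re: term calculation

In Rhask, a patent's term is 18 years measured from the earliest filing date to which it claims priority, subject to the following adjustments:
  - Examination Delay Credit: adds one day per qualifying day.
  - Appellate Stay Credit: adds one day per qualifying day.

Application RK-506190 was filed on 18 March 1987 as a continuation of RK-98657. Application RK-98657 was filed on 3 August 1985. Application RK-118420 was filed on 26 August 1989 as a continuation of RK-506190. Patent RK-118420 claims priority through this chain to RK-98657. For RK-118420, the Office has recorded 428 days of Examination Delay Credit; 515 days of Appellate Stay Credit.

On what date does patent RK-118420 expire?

Earliest priority filing: 3 August 1985.
Base term: 3 August 1985 + 18 years → 3 August 2003.
Examination Delay Credit: +428 days → 4 October 2004.
Appellate Stay Credit: +515 days → 3 March 2006.

2006-03-03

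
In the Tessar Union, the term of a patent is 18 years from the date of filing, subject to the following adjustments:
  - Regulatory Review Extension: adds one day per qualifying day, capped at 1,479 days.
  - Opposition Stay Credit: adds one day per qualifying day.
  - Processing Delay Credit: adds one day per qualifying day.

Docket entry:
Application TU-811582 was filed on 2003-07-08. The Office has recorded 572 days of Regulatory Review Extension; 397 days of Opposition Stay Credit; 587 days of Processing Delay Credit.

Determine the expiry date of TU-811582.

October 11, 2025

Base term: filing date + 18 years → 8 July 2021.
Regulatory Review Extension: 572 days (within the 1479-day cap) → +572 days → 31 January 2023.
Opposition Stay Credit: +397 days → 3 March 2024.
Processing Delay Credit: +587 days → 11 October 2025.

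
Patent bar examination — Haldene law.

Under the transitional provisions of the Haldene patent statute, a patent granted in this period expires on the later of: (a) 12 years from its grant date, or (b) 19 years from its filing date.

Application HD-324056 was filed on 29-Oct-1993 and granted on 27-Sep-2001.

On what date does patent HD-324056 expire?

(a) grant + 12 years → 27 September 2013.
(b) filing + 19 years → 29 October 2012.
Later of the two: 27 September 2013.

2013-09-27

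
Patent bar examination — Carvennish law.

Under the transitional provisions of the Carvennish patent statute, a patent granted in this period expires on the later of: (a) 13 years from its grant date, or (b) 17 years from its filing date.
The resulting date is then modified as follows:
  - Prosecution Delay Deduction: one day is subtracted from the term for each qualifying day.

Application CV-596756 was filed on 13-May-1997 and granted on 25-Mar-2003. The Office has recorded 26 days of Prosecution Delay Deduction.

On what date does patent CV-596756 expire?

2016-02-28

(a) grant + 13 years → 25 March 2016.
(b) filing + 17 years → 13 May 2014.
Later of the two: 25 March 2016.
Prosecution Delay Deduction: −26 days → 28 February 2016.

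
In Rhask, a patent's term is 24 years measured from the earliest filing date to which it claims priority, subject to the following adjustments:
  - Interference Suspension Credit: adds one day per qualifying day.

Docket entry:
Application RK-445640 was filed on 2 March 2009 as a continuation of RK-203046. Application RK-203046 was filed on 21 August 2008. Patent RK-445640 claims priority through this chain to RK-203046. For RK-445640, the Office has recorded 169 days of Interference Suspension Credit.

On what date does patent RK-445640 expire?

February 6, 2033

Earliest priority filing: 21 August 2008.
Base term: 21 August 2008 + 24 years → 21 August 2032.
Interference Suspension Credit: +169 days → 6 February 2033.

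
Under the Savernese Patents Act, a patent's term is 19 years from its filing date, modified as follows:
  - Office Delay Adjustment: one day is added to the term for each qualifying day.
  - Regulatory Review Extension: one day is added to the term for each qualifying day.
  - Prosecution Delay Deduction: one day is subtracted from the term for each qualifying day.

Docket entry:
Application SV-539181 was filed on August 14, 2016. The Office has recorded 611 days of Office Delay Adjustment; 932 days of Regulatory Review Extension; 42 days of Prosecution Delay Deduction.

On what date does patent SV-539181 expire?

2039-09-23

Base term: filing date + 19 years → 14 August 2035.
Office Delay Adjustment: +611 days → 16 April 2037.
Regulatory Review Extension: +932 days → 4 November 2039.
Prosecution Delay Deduction: −42 days → 23 September 2039.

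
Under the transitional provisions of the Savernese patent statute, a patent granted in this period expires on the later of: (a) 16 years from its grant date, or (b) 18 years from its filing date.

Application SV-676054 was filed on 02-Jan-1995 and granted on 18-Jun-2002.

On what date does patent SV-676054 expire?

2018-06-18

(a) grant + 16 years → 18 June 2018.
(b) filing + 18 years → 2 January 2013.
Later of the two: 18 June 2018.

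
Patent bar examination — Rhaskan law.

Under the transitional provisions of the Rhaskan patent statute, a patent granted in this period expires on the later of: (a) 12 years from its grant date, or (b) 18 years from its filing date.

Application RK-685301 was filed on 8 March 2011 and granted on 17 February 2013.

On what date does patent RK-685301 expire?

2029-03-08

(a) grant + 12 years → 17 February 2025.
(b) filing + 18 years → 8 March 2029.
Later of the two: 8 March 2029.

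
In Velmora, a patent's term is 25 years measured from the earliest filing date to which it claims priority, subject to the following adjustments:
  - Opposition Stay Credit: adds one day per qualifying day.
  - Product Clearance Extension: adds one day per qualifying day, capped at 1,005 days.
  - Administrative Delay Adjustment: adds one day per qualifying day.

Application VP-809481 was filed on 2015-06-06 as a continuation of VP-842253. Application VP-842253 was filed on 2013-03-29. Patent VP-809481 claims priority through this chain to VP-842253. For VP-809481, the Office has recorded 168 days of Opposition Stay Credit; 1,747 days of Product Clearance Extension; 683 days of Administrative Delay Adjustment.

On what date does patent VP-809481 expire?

2043-04-28

Earliest priority filing: 29 March 2013.
Base term: 29 March 2013 + 25 years → 29 March 2038.
Opposition Stay Credit: +168 days → 13 September 2038.
Product Clearance Extension: 1747 days claimed exceeds the 1005-day cap, so +1005 days → 14 June 2041.
Administrative Delay Adjustment: +683 days → 28 April 2043.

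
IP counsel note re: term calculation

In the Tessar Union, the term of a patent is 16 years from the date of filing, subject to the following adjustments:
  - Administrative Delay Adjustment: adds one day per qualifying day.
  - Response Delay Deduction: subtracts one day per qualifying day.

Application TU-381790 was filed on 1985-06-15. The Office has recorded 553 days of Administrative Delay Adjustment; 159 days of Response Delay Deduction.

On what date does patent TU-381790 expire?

Base term: filing date + 16 years → 15 June 2001.
Administrative Delay Adjustment: +553 days → 20 December 2002.
Response Delay Deduction: −159 days → 14 July 2002.

July 14, 2002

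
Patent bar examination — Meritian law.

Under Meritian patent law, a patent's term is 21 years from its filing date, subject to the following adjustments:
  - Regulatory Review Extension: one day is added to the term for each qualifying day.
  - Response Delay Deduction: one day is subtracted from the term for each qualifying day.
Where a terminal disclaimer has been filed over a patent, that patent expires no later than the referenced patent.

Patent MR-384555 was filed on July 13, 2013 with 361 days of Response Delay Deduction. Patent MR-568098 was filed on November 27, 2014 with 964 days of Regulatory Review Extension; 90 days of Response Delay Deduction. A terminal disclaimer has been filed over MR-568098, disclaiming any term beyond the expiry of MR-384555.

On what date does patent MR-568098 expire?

Natural term of MR-568098:
  Base: filing + 21 years → 27 November 2035.
  Regulatory Review Extension: +964 days → 18 July 2038.
  Response Delay Deduction: −90 days → 19 April 2038.
Expiry of referenced patent MR-384555:
  Base: filing + 21 years → 13 July 2034.
  Response Delay Deduction: −361 days → 17 July 2033.
Terminal disclaimer: MR-568098 expires on the earlier of 19 April 2038 and 17 July 2033.

2033-07-17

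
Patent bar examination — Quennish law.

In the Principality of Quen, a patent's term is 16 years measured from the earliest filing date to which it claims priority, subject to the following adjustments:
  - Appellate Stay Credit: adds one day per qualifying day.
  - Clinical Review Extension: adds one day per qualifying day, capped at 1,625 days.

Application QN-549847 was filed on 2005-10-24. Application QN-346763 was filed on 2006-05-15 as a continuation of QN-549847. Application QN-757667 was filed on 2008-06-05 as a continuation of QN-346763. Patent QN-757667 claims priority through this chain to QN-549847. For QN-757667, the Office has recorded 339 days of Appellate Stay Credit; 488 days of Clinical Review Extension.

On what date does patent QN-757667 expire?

January 29, 2024

Earliest priority filing: 24 October 2005.
Base term: 24 October 2005 + 16 years → 24 October 2021.
Appellate Stay Credit: +339 days → 28 September 2022.
Clinical Review Extension: 488 days (within the 1625-day cap) → +488 days → 29 January 2024.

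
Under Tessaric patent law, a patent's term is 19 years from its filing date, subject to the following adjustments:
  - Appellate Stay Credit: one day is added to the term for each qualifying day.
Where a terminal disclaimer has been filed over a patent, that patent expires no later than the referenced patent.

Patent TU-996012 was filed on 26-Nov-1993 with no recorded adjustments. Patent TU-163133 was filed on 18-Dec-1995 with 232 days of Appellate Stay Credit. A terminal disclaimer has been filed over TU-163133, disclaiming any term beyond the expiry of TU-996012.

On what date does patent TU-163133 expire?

2012-11-26

Natural term of TU-163133:
  Base: filing + 19 years → 18 December 2014.
  Appellate Stay Credit: +232 days → 7 August 2015.
Expiry of referenced patent TU-996012:
  Base: filing + 19 years → 26 November 2012.
Terminal disclaimer: TU-163133 expires on the earlier of 7 August 2015 and 26 November 2012.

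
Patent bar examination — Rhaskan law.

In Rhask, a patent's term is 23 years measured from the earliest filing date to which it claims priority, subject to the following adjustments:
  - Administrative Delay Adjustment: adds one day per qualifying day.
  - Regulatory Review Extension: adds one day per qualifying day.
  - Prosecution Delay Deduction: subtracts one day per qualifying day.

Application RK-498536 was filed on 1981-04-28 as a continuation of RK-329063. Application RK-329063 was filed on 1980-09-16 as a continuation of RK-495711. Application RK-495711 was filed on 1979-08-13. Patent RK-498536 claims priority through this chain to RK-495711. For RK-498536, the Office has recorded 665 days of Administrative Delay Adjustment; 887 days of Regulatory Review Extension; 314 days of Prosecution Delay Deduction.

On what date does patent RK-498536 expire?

Earliest priority filing: 13 August 1979.
Base term: 13 August 1979 + 23 years → 13 August 2002.
Administrative Delay Adjustment: +665 days → 8 June 2004.
Regulatory Review Extension: +887 days → 12 November 2006.
Prosecution Delay Deduction: −314 days → 2 January 2006.

2006-01-02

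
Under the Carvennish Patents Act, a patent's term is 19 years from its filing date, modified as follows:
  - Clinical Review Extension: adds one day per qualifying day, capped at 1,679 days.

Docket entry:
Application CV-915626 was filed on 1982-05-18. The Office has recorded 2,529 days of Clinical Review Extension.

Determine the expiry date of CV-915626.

Base term: filing date + 19 years → 18 May 2001.
Clinical Review Extension: 2529 days claimed exceeds the 1679-day cap, so +1679 days → 22 December 2005.

December 22, 2005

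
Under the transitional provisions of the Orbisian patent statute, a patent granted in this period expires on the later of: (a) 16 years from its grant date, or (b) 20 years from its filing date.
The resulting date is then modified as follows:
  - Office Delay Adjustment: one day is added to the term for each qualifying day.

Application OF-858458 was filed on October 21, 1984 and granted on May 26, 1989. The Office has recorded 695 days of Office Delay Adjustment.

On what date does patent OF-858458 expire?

(a) grant + 16 years → 26 May 2005.
(b) filing + 20 years → 21 October 2004.
Later of the two: 26 May 2005.
Office Delay Adjustment: +695 days → 21 April 2007.

April 21, 2007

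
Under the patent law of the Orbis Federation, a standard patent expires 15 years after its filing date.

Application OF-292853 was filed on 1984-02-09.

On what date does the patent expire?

1999-02-09

Filing date + 15 years → 9 February 1999.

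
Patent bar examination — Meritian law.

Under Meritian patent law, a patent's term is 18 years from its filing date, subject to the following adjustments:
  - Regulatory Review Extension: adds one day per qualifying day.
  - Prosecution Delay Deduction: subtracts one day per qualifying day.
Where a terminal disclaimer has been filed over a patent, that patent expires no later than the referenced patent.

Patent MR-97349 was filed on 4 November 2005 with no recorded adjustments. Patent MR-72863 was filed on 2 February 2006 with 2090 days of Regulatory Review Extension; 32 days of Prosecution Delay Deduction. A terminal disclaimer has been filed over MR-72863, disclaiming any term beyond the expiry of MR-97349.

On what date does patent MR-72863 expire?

Natural term of MR-72863:
  Base: filing + 18 years → 2 February 2024.
  Regulatory Review Extension: +2090 days → 23 October 2029.
  Prosecution Delay Deduction: −32 days → 21 September 2029.
Expiry of referenced patent MR-97349:
  Base: filing + 18 years → 4 November 2023.
Terminal disclaimer: MR-72863 expires on the earlier of 21 September 2029 and 4 November 2023.

November 4, 2023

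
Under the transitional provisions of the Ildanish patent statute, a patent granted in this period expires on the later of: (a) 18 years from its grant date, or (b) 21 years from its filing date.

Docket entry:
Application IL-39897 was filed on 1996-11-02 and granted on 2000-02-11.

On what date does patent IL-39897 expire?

2018-02-11

(a) grant + 18 years → 11 February 2018.
(b) filing + 21 years → 2 November 2017.
Later of the two: 11 February 2018.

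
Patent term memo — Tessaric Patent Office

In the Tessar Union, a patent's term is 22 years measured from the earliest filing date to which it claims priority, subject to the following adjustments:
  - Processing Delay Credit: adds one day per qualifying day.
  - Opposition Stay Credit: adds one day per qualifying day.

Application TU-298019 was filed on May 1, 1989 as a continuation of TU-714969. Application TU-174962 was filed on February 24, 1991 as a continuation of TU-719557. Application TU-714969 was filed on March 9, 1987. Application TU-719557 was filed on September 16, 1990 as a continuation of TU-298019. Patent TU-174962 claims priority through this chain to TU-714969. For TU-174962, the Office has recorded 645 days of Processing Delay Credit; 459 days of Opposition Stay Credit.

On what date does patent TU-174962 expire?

March 17, 2012

Earliest priority filing: 9 March 1987.
Base term: 9 March 1987 + 22 years → 9 March 2009.
Processing Delay Credit: +645 days → 14 December 2010.
Opposition Stay Credit: +459 days → 17 March 2012.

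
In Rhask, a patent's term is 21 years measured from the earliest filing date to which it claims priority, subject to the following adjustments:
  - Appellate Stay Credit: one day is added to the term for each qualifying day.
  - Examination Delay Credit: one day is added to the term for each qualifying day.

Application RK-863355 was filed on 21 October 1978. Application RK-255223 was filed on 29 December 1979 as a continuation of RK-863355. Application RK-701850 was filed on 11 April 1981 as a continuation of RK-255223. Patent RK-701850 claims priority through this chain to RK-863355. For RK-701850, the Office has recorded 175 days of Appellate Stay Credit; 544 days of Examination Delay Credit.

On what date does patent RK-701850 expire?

Earliest priority filing: 21 October 1978.
Base term: 21 October 1978 + 21 years → 21 October 1999.
Appellate Stay Credit: +175 days → 13 April 2000.
Examination Delay Credit: +544 days → 9 October 2001.

October 9, 2001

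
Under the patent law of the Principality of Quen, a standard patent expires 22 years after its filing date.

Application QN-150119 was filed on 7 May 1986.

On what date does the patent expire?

Filing date + 22 years → 7 May 2008.

May 7, 2008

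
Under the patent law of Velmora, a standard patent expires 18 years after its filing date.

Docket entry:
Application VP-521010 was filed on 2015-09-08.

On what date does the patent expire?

2033-09-08

Filing date + 18 years → 8 September 2033.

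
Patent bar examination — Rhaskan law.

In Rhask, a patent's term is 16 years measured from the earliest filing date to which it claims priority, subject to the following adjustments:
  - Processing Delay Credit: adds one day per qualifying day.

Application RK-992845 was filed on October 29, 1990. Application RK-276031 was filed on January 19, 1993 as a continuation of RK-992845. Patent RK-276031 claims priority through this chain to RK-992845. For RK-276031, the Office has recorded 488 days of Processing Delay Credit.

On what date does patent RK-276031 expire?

Earliest priority filing: 29 October 1990.
Base term: 29 October 1990 + 16 years → 29 October 2006.
Processing Delay Credit: +488 days → 29 February 2008.

2008-02-29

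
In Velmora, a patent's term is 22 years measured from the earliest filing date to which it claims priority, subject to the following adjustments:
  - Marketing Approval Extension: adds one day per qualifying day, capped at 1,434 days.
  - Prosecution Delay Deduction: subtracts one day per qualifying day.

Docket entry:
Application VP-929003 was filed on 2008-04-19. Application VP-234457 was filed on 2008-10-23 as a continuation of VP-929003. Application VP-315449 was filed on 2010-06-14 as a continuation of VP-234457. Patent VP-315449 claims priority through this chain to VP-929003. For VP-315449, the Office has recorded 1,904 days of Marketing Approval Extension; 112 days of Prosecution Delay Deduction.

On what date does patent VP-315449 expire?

2033-12-01

Earliest priority filing: 19 April 2008.
Base term: 19 April 2008 + 22 years → 19 April 2030.
Marketing Approval Extension: 1904 days claimed exceeds the 1434-day cap, so +1434 days → 23 March 2034.
Prosecution Delay Deduction: −112 days → 1 December 2033.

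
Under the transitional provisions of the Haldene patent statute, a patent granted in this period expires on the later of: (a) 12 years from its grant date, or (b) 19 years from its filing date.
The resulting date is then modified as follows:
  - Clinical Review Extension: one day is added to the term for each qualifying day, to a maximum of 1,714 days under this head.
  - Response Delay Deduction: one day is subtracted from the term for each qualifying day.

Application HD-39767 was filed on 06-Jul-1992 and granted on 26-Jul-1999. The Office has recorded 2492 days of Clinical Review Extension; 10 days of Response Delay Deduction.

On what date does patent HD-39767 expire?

2016-03-25

(a) grant + 12 years → 26 July 2011.
(b) filing + 19 years → 6 July 2011.
Later of the two: 26 July 2011.
Clinical Review Extension: 2492 days claimed exceeds the 1714-day cap, so +1714 days → 4 April 2016.
Response Delay Deduction: −10 days → 25 March 2016.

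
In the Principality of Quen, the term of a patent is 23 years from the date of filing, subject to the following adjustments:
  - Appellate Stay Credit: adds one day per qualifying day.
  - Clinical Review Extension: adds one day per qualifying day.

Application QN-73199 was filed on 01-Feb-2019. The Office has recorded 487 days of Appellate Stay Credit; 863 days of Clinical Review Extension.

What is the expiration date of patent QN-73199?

2045-10-13

Base term: filing date + 23 years → 1 February 2042.
Appellate Stay Credit: +487 days → 3 June 2043.
Clinical Review Extension: +863 days → 13 October 2045.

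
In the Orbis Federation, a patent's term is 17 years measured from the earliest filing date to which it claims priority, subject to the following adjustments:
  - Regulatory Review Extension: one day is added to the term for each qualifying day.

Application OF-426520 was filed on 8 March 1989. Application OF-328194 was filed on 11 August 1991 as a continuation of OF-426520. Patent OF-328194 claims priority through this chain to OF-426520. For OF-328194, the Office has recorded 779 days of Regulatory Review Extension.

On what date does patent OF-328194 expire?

Earliest priority filing: 8 March 1989.
Base term: 8 March 1989 + 17 years → 8 March 2006.
Regulatory Review Extension: +779 days → 25 April 2008.

2008-04-25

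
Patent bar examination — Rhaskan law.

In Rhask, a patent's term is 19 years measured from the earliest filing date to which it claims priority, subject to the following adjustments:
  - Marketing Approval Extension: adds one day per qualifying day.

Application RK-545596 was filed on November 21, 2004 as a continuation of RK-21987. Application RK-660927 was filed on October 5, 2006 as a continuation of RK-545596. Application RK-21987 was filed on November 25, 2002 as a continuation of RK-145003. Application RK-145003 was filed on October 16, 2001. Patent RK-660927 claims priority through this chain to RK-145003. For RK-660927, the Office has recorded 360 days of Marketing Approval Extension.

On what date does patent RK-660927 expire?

Earliest priority filing: 16 October 2001.
Base term: 16 October 2001 + 19 years → 16 October 2020.
Marketing Approval Extension: +360 days → 11 October 2021.

2021-10-11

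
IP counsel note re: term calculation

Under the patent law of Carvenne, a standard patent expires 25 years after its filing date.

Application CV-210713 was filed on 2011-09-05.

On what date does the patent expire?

Filing date + 25 years → 5 September 2036.

2036-09-05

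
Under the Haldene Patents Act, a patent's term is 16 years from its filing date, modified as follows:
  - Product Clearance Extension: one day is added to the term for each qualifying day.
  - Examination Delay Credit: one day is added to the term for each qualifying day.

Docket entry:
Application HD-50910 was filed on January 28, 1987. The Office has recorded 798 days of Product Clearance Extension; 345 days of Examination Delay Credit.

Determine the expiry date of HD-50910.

March 16, 2006

Base term: filing date + 16 years → 28 January 2003.
Product Clearance Extension: +798 days → 5 April 2005.
Examination Delay Credit: +345 days → 16 March 2006.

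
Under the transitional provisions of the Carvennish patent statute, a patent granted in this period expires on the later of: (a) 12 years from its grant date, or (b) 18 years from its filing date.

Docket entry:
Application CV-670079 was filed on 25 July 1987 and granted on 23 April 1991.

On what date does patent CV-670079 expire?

July 25, 2005

(a) grant + 12 years → 23 April 2003.
(b) filing + 18 years → 25 July 2005.
Later of the two: 25 July 2005.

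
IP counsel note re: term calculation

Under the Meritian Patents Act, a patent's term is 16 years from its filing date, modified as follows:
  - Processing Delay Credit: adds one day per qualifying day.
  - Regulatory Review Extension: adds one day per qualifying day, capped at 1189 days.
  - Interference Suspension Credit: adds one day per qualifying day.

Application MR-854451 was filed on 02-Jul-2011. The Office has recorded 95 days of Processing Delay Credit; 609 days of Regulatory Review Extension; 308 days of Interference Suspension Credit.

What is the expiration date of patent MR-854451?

2030-04-09

Base term: filing date + 16 years → 2 July 2027.
Processing Delay Credit: +95 days → 5 October 2027.
Regulatory Review Extension: 609 days (within the 1189-day cap) → +609 days → 5 June 2029.
Interference Suspension Credit: +308 days → 9 April 2030.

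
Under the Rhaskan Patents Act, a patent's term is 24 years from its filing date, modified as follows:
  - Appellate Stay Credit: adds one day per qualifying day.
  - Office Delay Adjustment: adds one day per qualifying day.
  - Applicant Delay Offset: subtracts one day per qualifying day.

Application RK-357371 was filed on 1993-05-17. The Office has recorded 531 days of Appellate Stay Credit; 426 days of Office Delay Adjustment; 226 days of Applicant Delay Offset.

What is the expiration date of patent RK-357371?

Base term: filing date + 24 years → 17 May 2017.
Appellate Stay Credit: +531 days → 30 October 2018.
Office Delay Adjustment: +426 days → 30 December 2019.
Applicant Delay Offset: −226 days → 18 May 2019.

2019-05-18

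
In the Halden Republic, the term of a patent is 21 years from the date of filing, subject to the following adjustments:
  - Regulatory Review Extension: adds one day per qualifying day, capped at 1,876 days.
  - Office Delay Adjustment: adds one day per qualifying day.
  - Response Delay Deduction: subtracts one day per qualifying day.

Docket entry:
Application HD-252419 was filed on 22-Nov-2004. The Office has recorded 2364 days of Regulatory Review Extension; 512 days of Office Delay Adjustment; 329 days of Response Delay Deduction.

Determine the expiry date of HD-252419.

Base term: filing date + 21 years → 22 November 2025.
Regulatory Review Extension: 2364 days claimed exceeds the 1876-day cap, so +1876 days → 11 January 2031.
Office Delay Adjustment: +512 days → 6 June 2032.
Response Delay Deduction: −329 days → 13 July 2031.

2031-07-13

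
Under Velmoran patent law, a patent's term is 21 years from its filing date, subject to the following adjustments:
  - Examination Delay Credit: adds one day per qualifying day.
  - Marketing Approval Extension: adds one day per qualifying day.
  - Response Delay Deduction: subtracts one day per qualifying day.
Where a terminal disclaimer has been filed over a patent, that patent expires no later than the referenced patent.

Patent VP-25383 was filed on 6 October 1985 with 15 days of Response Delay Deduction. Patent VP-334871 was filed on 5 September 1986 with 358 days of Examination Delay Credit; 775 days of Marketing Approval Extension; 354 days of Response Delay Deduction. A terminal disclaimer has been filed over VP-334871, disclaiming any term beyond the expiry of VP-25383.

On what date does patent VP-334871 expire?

September 21, 2006

Natural term of VP-334871:
  Base: filing + 21 years → 5 September 2007.
  Examination Delay Credit: +358 days → 28 August 2008.
  Marketing Approval Extension: +775 days → 12 October 2010.
  Response Delay Deduction: −354 days → 23 October 2009.
Expiry of referenced patent VP-25383:
  Base: filing + 21 years → 6 October 2006.
  Response Delay Deduction: −15 days → 21 September 2006.
Terminal disclaimer: VP-334871 expires on the earlier of 23 October 2009 and 21 September 2006.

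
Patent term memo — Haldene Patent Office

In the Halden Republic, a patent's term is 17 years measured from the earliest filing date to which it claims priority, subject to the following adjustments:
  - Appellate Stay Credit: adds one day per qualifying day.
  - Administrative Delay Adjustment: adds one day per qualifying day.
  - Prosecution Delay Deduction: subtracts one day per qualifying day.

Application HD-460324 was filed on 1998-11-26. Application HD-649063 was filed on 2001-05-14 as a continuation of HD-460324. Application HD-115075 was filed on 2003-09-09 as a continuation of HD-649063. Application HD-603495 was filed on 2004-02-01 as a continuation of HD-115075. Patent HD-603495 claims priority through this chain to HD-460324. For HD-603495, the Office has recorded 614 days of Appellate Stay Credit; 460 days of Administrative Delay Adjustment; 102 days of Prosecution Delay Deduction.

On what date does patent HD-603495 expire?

Earliest priority filing: 26 November 1998.
Base term: 26 November 1998 + 17 years → 26 November 2015.
Appellate Stay Credit: +614 days → 1 August 2017.
Administrative Delay Adjustment: +460 days → 4 November 2018.
Prosecution Delay Deduction: −102 days → 25 July 2018.

2018-07-25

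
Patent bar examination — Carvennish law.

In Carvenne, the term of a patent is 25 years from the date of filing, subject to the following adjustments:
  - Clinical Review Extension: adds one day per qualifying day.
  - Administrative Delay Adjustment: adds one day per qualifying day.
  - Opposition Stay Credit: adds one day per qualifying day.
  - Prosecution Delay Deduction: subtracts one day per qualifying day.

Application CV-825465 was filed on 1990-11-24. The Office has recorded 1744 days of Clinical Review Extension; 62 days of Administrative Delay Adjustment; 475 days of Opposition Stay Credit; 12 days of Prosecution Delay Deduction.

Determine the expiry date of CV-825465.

February 9, 2022

Base term: filing date + 25 years → 24 November 2015.
Clinical Review Extension: +1744 days → 2 September 2020.
Administrative Delay Adjustment: +62 days → 3 November 2020.
Opposition Stay Credit: +475 days → 21 February 2022.
Prosecution Delay Deduction: −12 days → 9 February 2022.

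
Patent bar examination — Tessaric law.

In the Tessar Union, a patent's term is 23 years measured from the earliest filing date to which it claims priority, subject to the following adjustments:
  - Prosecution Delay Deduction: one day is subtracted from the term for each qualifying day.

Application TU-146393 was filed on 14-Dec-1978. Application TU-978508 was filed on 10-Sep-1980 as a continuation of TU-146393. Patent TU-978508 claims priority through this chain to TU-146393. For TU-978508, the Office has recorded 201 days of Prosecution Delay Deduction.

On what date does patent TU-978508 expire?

Earliest priority filing: 14 December 1978.
Base term: 14 December 1978 + 23 years → 14 December 2001.
Prosecution Delay Deduction: −201 days → 27 May 2001.

2001-05-27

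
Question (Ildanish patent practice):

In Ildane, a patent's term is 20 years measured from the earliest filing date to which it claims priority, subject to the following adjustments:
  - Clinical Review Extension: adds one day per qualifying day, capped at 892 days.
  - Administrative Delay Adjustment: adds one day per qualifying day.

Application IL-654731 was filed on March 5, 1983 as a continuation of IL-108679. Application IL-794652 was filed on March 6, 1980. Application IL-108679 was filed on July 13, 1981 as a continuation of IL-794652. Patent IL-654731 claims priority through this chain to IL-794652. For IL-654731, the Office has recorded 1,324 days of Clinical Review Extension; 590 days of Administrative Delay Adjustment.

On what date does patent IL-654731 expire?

March 27, 2004

Earliest priority filing: 6 March 1980.
Base term: 6 March 1980 + 20 years → 6 March 2000.
Clinical Review Extension: 1324 days claimed exceeds the 892-day cap, so +892 days → 15 August 2002.
Administrative Delay Adjustment: +590 days → 27 March 2004.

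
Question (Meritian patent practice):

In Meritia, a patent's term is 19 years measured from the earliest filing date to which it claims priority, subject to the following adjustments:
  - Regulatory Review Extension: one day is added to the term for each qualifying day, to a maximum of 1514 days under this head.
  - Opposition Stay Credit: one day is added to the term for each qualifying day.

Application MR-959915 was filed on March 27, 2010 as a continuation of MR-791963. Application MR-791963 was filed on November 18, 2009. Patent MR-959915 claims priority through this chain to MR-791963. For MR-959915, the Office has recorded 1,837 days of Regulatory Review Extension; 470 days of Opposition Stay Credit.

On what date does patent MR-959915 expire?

April 25, 2034

Earliest priority filing: 18 November 2009.
Base term: 18 November 2009 + 19 years → 18 November 2028.
Regulatory Review Extension: 1837 days claimed exceeds the 1514-day cap, so +1514 days → 10 January 2033.
Opposition Stay Credit: +470 days → 25 April 2034.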